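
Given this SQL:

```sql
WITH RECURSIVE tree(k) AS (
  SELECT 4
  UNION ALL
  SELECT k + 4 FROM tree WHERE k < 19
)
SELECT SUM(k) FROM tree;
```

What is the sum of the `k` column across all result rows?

Base: k=4.
Iteration 1: 4 < 19 holds -> k = 4 + 4 = 8.
Iteration 2: 8 < 19 holds -> k = 8 + 4 = 12.
Iteration 3: 12 < 19 holds -> k = 12 + 4 = 16.
Iteration 4: 16 < 19 holds -> k = 16 + 4 = 20.
Iteration 5: 20 < 19 fails; recursion stops.
SUM(k) = 4 + 8 + 12 + 16 + 20 = 60.

60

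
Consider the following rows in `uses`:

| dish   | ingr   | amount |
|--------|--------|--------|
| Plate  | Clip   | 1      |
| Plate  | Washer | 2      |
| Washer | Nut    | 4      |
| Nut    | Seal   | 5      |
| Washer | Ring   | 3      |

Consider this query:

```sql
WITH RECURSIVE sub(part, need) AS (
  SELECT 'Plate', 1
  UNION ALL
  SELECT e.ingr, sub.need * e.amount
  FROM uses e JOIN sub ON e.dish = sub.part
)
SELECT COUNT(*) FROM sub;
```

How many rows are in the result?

Base: (Plate, need=1).
Iteration 1: components of {Plate} -> Clip = 1*1 = 1, Washer = 1*2 = 2.
Iteration 2: components of {Clip,Washer} -> Nut = 2*4 = 8, Ring = 2*3 = 6.
Iteration 3: components of {Nut,Ring} -> Seal = 8*5 = 40.
Iteration 4: no further components; recursion stops.
Total rows emitted: 6.

6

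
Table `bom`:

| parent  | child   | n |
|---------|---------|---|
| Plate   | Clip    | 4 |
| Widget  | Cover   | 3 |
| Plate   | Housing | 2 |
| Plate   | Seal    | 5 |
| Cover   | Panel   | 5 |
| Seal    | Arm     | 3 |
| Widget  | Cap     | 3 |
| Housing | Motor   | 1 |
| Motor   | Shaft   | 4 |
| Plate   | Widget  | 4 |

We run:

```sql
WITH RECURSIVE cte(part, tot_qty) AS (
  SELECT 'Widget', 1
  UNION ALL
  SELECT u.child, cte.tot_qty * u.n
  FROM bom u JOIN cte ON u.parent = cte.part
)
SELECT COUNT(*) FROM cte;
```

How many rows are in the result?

Base: (Widget, tot_qty=1).
Iteration 1: components of {Widget} -> Cap = 1*3 = 3, Cover = 1*3 = 3.
Iteration 2: components of {Cap,Cover} -> Panel = 3*5 = 15.
Iteration 3: no further components; recursion stops.
Total rows emitted: 4.

4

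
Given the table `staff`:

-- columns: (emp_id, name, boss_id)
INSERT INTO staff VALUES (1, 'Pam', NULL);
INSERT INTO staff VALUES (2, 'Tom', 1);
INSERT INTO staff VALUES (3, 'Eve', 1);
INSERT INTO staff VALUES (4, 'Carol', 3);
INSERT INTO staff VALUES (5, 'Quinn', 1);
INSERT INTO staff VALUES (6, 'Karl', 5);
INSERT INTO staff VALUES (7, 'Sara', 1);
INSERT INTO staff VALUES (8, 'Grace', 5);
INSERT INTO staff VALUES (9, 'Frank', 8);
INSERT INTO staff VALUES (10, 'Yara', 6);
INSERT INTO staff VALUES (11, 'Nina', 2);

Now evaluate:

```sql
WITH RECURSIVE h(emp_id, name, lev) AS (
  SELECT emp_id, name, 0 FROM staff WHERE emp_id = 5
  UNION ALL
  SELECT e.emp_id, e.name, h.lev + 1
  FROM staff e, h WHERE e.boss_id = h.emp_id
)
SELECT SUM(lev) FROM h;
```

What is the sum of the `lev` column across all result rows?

Base: emp_id=5 (Quinn) at lev 0.
Iteration 1: rows with boss_id in {5} -> Karl (id 6, lev 1), Grace (id 8, lev 1).
Iteration 2: rows with boss_id in {6,8} -> Frank (id 9, lev 2), Yara (id 10, lev 2).
Iteration 3: no rows with boss_id in {9,10}; recursion stops.
SUM(lev) = 0 + 1 + 1 + 2 + 2 = 6.

6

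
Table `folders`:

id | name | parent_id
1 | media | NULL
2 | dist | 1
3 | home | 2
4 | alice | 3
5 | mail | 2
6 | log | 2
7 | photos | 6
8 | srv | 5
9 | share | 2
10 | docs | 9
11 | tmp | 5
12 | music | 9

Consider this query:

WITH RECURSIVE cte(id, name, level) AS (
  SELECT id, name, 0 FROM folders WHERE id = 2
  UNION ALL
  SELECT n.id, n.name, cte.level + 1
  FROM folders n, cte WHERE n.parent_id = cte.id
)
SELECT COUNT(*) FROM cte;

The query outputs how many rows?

Base: id=2 (dist) at level 0.
Iteration 1: rows with parent_id in {2} -> home (id 3, level 1), mail (id 5, level 1), log (id 6, level 1), share (id 9, level 1).
Iteration 2: rows with parent_id in {3,5,6,9} -> alice (id 4, level 2), photos (id 7, level 2), srv (id 8, level 2), docs (id 10, level 2), tmp (id 11, level 2), music (id 12, level 2).
Iteration 3: no rows with parent_id in {4,7,8,10,11,12}; recursion stops.
Total rows emitted: 11.

11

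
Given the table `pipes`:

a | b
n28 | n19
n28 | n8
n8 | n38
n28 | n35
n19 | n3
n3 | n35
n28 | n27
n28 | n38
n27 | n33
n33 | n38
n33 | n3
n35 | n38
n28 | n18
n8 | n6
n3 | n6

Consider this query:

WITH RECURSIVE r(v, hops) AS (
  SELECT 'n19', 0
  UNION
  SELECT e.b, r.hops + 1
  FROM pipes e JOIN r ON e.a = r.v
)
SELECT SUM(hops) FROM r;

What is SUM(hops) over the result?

Base: (n19, hops=0).
Iteration 1: edges from {n19} -> (n3, hops=1).
Iteration 2: edges from {n3} -> (n35, hops=2), (n6, hops=2).
Iteration 3: edges from {n35,n6} -> (n38, hops=3).
Iteration 4: no outgoing edges from {n38}; recursion stops.
SUM(hops) = 0 + 1 + 2 + 2 + 3 = 8.

8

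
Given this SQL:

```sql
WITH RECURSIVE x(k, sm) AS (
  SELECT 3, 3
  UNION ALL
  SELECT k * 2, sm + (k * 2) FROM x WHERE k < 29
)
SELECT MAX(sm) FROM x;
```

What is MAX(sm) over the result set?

Base: k=3, sm=3.
Iteration 1: 3 < 29 holds -> k = 3 * 2 = 6, sm = 3 + 6 = 9.
Iteration 2: 6 < 29 holds -> k = 6 * 2 = 12, sm = 9 + 12 = 21.
Iteration 3: 12 < 29 holds -> k = 12 * 2 = 24, sm = 21 + 24 = 45.
Iteration 4: 24 < 29 holds -> k = 24 * 2 = 48, sm = 45 + 48 = 93.
Iteration 5: 48 < 29 fails; recursion stops.
sm values: 3, 9, 21, 45, 93; the maximum is 93.

93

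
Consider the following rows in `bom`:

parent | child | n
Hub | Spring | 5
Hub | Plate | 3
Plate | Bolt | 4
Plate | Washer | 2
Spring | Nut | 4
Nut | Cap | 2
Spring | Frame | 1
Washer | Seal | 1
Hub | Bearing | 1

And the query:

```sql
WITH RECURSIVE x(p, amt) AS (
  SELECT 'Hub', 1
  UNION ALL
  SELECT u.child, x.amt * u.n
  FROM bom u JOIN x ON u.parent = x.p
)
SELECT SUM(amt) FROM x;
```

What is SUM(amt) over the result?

99

Base: (Hub, amt=1).
Iteration 1: components of {Hub} -> Bearing = 1*1 = 1, Plate = 1*3 = 3, Spring = 1*5 = 5.
Iteration 2: components of {Bearing,Plate,Spring} -> Bolt = 3*4 = 12, Frame = 5*1 = 5, Nut = 5*4 = 20, Washer = 3*2 = 6.
Iteration 3: components of {Bolt,Frame,Nut,Washer} -> Cap = 20*2 = 40, Seal = 6*1 = 6.
Iteration 4: no further components; recursion stops.
SUM(amt) = 1 + 5 + 3 + 1 + 20 + 5 + 12 + 6 + 40 + 6 = 99.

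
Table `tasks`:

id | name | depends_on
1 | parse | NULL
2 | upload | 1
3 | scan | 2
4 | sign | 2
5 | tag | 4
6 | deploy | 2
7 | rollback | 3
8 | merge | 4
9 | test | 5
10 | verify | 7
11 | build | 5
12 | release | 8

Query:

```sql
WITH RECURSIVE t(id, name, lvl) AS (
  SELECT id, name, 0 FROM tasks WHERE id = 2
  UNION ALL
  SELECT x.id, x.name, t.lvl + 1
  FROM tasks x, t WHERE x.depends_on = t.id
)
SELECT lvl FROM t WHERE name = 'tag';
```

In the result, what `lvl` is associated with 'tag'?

2

Base: id=2 (upload) at lvl 0.
Iteration 1: rows with depends_on in {2} -> scan (id 3, lvl 1), sign (id 4, lvl 1), deploy (id 6, lvl 1).
Iteration 2: rows with depends_on in {3,4,6} -> tag (id 5, lvl 2), rollback (id 7, lvl 2), merge (id 8, lvl 2).
Iteration 3: rows with depends_on in {5,7,8} -> test (id 9, lvl 3), verify (id 10, lvl 3), build (id 11, lvl 3), release (id 12, lvl 3).
Iteration 4: no rows with depends_on in {9,10,11,12}; recursion stops.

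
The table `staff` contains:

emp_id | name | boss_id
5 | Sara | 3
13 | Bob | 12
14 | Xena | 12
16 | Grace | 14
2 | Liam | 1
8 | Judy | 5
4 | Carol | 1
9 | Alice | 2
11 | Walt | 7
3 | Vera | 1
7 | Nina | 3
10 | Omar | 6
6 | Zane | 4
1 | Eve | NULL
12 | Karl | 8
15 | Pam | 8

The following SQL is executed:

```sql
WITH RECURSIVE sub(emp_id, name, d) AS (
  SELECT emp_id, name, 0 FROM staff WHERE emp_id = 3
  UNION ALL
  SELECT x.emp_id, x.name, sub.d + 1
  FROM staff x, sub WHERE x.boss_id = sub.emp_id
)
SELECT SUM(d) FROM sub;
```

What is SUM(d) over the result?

25

Base: emp_id=3 (Vera) at d 0.
Iteration 1: rows with boss_id in {3} -> Sara (id 5, d 1), Nina (id 7, d 1).
Iteration 2: rows with boss_id in {5,7} -> Judy (id 8, d 2), Walt (id 11, d 2).
Iteration 3: rows with boss_id in {8,11} -> Karl (id 12, d 3), Pam (id 15, d 3).
Iteration 4: rows with boss_id in {12,15} -> Bob (id 13, d 4), Xena (id 14, d 4).
Iteration 5: rows with boss_id in {13,14} -> Grace (id 16, d 5).
Iteration 6: no rows with boss_id in {16}; recursion stops.
SUM(d) = 0 + 1 + 1 + 2 + 2 + 3 + 3 + 4 + 4 + 5 = 25.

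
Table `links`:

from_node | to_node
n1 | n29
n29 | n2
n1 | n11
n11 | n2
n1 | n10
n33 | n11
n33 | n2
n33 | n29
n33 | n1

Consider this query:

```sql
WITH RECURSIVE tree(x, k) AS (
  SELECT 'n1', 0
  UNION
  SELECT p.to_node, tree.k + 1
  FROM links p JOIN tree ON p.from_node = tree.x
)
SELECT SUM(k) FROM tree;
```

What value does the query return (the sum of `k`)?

Base: (n1, k=0).
Iteration 1: edges from {n1} -> (n10, k=1), (n11, k=1), (n29, k=1).
Iteration 2: edges from {n10,n11,n29} -> (n2, k=2). [UNION drops 1 duplicate row(s)]
Iteration 3: no outgoing edges from {n2}; recursion stops.
SUM(k) = 0 + 1 + 1 + 1 + 2 = 5.

5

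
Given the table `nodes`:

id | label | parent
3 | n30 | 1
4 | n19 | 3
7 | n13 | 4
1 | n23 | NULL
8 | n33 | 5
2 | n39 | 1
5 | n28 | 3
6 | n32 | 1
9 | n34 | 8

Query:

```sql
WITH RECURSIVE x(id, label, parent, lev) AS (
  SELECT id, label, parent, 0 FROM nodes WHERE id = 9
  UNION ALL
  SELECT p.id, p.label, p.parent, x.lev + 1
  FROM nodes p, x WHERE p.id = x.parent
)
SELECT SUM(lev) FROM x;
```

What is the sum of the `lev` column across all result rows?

10

Base: id=9 (n34), parent=8, lev 0.
Iteration 1: join on id=8 -> n33 (id 8, parent=5, lev 1).
Iteration 2: join on id=5 -> n28 (id 5, parent=3, lev 2).
Iteration 3: join on id=3 -> n30 (id 3, parent=1, lev 3).
Iteration 4: join on id=1 -> n23 (id 1, parent=NULL, lev 4).
Iteration 5: parent is NULL; no match; recursion stops.
SUM(lev) = 0 + 1 + 2 + 3 + 4 = 10.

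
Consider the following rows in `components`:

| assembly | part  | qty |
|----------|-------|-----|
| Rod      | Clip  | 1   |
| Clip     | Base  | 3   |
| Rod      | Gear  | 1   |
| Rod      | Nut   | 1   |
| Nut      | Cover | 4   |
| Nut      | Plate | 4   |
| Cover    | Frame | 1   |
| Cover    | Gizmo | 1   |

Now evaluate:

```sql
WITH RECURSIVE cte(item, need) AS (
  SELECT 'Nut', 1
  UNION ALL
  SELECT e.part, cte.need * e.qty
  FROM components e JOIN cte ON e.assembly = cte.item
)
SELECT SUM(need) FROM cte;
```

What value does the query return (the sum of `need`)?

Base: (Nut, need=1).
Iteration 1: components of {Nut} -> Cover = 1*4 = 4, Plate = 1*4 = 4.
Iteration 2: components of {Cover,Plate} -> Frame = 4*1 = 4, Gizmo = 4*1 = 4.
Iteration 3: no further components; recursion stops.
SUM(need) = 1 + 4 + 4 + 4 + 4 = 17.

17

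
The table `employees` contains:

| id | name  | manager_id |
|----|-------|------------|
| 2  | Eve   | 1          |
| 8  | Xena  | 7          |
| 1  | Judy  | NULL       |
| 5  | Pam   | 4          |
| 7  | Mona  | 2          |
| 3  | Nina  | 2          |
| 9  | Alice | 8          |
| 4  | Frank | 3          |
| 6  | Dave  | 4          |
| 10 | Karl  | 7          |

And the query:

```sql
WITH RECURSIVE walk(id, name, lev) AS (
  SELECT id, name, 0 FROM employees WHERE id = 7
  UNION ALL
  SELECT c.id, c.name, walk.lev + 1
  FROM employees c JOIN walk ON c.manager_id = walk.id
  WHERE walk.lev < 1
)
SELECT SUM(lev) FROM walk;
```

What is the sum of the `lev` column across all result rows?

Base: id=7 (Mona) at lev 0.
Iteration 1: rows with manager_id in {7} -> Xena (id 8, lev 1), Karl (id 10, lev 1).
Iteration 2: lev < 1 fails for all current rows; recursion stops.
SUM(lev) = 0 + 1 + 1 = 2.

2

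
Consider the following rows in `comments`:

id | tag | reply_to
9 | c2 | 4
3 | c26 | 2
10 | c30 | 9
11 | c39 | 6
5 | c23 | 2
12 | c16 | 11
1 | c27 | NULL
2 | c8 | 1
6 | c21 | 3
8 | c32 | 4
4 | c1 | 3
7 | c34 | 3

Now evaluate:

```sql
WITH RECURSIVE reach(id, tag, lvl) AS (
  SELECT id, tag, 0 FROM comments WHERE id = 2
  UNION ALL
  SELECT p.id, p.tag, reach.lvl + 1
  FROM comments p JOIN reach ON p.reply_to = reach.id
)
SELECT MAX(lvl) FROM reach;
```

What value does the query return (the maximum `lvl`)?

Base: id=2 (c8) at lvl 0.
Iteration 1: rows with reply_to in {2} -> c26 (id 3, lvl 1), c23 (id 5, lvl 1).
Iteration 2: rows with reply_to in {3,5} -> c1 (id 4, lvl 2), c21 (id 6, lvl 2), c34 (id 7, lvl 2).
Iteration 3: rows with reply_to in {4,6,7} -> c32 (id 8, lvl 3), c2 (id 9, lvl 3), c39 (id 11, lvl 3).
Iteration 4: rows with reply_to in {8,9,11} -> c30 (id 10, lvl 4), c16 (id 12, lvl 4).
Iteration 5: no rows with reply_to in {10,12}; recursion stops.
lvl values: 0, 1, 1, 2, 2, 2, 3, 3, 3, 4, 4; the maximum is 4.

4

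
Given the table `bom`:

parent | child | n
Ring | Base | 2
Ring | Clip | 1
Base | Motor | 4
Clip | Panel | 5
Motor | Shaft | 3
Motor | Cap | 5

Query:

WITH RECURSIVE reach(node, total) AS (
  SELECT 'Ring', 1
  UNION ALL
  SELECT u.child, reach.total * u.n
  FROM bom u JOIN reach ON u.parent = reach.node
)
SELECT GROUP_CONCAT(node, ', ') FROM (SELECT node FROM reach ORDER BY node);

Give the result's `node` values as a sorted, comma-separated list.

Base: (Ring, total=1).
Iteration 1: components of {Ring} -> Base = 1*2 = 2, Clip = 1*1 = 1.
Iteration 2: components of {Base,Clip} -> Motor = 2*4 = 8, Panel = 1*5 = 5.
Iteration 3: components of {Motor,Panel} -> Cap = 8*5 = 40, Shaft = 8*3 = 24.
Iteration 4: no further components; recursion stops.

Base, Cap, Clip, Motor, Panel, Ring, Shaft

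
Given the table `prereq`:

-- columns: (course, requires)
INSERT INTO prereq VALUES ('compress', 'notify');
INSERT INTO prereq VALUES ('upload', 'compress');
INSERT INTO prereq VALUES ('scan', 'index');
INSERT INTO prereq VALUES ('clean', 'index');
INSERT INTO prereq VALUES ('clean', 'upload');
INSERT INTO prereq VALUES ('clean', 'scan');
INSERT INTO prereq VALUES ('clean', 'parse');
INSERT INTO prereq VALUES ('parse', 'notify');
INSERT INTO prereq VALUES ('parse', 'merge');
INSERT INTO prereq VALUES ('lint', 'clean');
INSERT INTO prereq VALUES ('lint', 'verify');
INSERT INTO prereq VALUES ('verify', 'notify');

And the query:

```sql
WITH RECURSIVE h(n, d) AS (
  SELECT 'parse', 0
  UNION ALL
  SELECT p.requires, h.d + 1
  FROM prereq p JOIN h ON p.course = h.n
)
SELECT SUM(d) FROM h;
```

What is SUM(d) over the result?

2

Base: (parse, d=0).
Iteration 1: edges from {parse} -> (merge, d=1), (notify, d=1).
Iteration 2: no outgoing edges from {merge,notify}; recursion stops.
SUM(d) = 0 + 1 + 1 = 2.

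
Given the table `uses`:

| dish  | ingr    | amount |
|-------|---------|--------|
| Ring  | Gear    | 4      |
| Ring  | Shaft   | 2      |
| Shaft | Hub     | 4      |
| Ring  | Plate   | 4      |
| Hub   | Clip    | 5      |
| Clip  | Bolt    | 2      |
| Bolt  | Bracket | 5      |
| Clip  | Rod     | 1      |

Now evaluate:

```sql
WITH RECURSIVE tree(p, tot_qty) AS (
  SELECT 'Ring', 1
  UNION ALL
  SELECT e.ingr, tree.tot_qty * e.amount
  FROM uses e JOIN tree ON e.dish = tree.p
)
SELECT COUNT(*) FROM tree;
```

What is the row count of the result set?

Base: (Ring, tot_qty=1).
Iteration 1: components of {Ring} -> Gear = 1*4 = 4, Plate = 1*4 = 4, Shaft = 1*2 = 2.
Iteration 2: components of {Gear,Plate,Shaft} -> Hub = 2*4 = 8.
Iteration 3: components of {Hub} -> Clip = 8*5 = 40.
Iteration 4: components of {Clip} -> Bolt = 40*2 = 80, Rod = 40*1 = 40.
Iteration 5: components of {Bolt,Rod} -> Bracket = 80*5 = 400.
Iteration 6: no further components; recursion stops.
Total rows emitted: 9.

9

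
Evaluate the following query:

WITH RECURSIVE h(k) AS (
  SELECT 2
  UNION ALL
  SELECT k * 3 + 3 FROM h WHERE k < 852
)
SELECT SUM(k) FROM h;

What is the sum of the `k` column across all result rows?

Base: k=2.
Iteration 1: 2 < 852 holds -> k = 2 * 3 + 3 = 9.
Iteration 2: 9 < 852 holds -> k = 9 * 3 + 3 = 30.
Iteration 3: 30 < 852 holds -> k = 30 * 3 + 3 = 93.
Iteration 4: 93 < 852 holds -> k = 93 * 3 + 3 = 282.
Iteration 5: 282 < 852 holds -> k = 282 * 3 + 3 = 849.
Iteration 6: 849 < 852 holds -> k = 849 * 3 + 3 = 2550.
Iteration 7: 2550 < 852 fails; recursion stops.
SUM(k) = 2 + 9 + 30 + 93 + 282 + 849 + 2550 = 3815.

3815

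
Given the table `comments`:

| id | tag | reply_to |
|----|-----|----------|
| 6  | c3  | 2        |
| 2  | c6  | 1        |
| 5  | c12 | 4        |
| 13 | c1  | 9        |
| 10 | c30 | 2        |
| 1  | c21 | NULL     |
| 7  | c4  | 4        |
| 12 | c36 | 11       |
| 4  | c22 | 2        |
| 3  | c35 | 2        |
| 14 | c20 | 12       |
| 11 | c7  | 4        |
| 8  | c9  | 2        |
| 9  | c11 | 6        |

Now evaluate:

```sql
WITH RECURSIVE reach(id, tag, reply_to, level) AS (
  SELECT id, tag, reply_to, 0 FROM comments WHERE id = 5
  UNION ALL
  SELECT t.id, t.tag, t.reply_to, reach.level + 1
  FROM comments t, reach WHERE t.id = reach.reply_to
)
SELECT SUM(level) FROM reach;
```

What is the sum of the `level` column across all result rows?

Base: id=5 (c12), reply_to=4, level 0.
Iteration 1: join on id=4 -> c22 (id 4, reply_to=2, level 1).
Iteration 2: join on id=2 -> c6 (id 2, reply_to=1, level 2).
Iteration 3: join on id=1 -> c21 (id 1, reply_to=NULL, level 3).
Iteration 4: reply_to is NULL; no match; recursion stops.
SUM(level) = 0 + 1 + 2 + 3 = 6.

6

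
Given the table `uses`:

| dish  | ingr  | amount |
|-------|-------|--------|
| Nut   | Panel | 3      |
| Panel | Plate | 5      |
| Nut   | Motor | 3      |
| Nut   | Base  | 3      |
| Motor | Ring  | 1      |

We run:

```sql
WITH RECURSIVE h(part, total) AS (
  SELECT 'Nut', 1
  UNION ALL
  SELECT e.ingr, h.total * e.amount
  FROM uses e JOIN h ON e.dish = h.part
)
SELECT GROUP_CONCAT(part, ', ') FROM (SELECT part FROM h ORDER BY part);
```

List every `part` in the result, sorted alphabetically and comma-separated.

Base, Motor, Nut, Panel, Plate, Ring

Base: (Nut, total=1).
Iteration 1: components of {Nut} -> Base = 1*3 = 3, Motor = 1*3 = 3, Panel = 1*3 = 3.
Iteration 2: components of {Base,Motor,Panel} -> Plate = 3*5 = 15, Ring = 3*1 = 3.
Iteration 3: no further components; recursion stops.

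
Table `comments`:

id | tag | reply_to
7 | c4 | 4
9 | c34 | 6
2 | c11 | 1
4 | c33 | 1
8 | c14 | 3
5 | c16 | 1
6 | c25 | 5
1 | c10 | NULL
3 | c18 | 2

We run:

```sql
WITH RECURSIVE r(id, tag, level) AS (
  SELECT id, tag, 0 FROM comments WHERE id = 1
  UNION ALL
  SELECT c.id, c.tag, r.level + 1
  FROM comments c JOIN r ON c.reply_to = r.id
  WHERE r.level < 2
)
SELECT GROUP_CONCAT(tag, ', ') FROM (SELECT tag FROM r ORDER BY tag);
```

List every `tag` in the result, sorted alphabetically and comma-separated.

c10, c11, c16, c18, c25, c33, c4

Base: id=1 (c10) at level 0.
Iteration 1: rows with reply_to in {1} -> c11 (id 2, level 1), c33 (id 4, level 1), c16 (id 5, level 1).
Iteration 2: rows with reply_to in {2,4,5} -> c18 (id 3, level 2), c25 (id 6, level 2), c4 (id 7, level 2).
Iteration 3: level < 2 fails for all current rows; recursion stops.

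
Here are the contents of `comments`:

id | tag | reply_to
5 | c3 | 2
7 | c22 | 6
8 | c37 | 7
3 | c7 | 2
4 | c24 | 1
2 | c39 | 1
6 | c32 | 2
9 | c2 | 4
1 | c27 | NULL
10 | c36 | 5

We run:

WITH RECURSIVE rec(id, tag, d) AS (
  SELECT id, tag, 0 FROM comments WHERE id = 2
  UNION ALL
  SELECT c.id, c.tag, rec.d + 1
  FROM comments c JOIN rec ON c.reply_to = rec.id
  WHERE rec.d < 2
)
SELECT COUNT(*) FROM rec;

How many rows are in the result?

Base: id=2 (c39) at d 0.
Iteration 1: rows with reply_to in {2} -> c7 (id 3, d 1), c3 (id 5, d 1), c32 (id 6, d 1).
Iteration 2: rows with reply_to in {3,5,6} -> c22 (id 7, d 2), c36 (id 10, d 2).
Iteration 3: d < 2 fails for all current rows; recursion stops.
Total rows emitted: 6.

6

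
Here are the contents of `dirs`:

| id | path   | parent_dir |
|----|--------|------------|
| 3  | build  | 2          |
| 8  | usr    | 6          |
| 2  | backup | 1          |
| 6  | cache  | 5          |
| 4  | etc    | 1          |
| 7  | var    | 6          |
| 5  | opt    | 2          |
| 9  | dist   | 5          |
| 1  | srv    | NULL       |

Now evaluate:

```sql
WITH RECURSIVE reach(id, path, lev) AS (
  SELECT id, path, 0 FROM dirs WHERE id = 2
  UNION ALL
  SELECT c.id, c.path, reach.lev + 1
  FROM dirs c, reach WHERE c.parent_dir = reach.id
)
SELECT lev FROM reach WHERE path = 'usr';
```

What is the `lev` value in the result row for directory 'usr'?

3

Base: id=2 (backup) at lev 0.
Iteration 1: rows with parent_dir in {2} -> build (id 3, lev 1), opt (id 5, lev 1).
Iteration 2: rows with parent_dir in {3,5} -> cache (id 6, lev 2), dist (id 9, lev 2).
Iteration 3: rows with parent_dir in {6,9} -> var (id 7, lev 3), usr (id 8, lev 3).
Iteration 4: no rows with parent_dir in {7,8}; recursion stops.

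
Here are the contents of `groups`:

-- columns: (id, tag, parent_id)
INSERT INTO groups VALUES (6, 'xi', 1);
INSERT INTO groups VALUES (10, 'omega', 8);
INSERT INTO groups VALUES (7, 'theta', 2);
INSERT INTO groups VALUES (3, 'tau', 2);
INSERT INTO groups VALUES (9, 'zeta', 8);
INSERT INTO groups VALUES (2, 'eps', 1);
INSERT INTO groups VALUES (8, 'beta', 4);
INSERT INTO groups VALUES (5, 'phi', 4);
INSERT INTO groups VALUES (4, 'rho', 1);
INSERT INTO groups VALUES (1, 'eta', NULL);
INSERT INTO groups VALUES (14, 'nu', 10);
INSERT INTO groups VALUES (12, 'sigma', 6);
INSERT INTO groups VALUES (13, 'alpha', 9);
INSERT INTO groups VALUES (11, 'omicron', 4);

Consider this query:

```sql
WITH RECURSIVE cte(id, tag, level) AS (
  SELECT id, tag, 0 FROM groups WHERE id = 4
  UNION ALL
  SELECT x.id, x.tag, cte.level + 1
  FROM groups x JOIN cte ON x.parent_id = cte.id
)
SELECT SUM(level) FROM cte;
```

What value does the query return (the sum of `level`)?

13

Base: id=4 (rho) at level 0.
Iteration 1: rows with parent_id in {4} -> phi (id 5, level 1), beta (id 8, level 1), omicron (id 11, level 1).
Iteration 2: rows with parent_id in {5,8,11} -> zeta (id 9, level 2), omega (id 10, level 2).
Iteration 3: rows with parent_id in {9,10} -> alpha (id 13, level 3), nu (id 14, level 3).
Iteration 4: no rows with parent_id in {13,14}; recursion stops.
SUM(level) = 0 + 1 + 1 + 1 + 2 + 2 + 3 + 3 = 13.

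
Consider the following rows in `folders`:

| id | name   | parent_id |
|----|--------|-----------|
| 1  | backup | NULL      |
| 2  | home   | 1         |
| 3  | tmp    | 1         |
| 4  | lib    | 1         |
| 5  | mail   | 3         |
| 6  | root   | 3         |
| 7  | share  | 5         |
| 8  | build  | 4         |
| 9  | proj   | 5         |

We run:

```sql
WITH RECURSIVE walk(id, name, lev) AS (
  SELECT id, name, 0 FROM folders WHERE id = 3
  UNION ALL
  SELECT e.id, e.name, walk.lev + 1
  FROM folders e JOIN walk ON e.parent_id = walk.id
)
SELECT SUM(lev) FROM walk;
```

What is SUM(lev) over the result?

Base: id=3 (tmp) at lev 0.
Iteration 1: rows with parent_id in {3} -> mail (id 5, lev 1), root (id 6, lev 1).
Iteration 2: rows with parent_id in {5,6} -> share (id 7, lev 2), proj (id 9, lev 2).
Iteration 3: no rows with parent_id in {7,9}; recursion stops.
SUM(lev) = 0 + 1 + 1 + 2 + 2 = 6.

6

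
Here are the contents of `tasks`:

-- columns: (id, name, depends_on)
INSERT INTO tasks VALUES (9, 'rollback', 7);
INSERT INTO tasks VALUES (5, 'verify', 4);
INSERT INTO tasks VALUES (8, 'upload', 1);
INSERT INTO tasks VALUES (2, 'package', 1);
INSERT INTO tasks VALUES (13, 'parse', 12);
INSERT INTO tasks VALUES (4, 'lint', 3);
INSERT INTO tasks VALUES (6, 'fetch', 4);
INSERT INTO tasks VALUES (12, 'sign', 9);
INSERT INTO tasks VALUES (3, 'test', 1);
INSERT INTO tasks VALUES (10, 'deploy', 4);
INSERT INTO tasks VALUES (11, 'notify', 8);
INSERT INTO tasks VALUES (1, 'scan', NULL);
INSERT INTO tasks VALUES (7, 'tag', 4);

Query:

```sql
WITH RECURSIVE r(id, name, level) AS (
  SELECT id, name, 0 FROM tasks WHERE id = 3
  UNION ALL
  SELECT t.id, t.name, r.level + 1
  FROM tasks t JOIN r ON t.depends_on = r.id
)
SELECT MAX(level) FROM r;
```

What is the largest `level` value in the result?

Base: id=3 (test) at level 0.
Iteration 1: rows with depends_on in {3} -> lint (id 4, level 1).
Iteration 2: rows with depends_on in {4} -> verify (id 5, level 2), fetch (id 6, level 2), tag (id 7, level 2), deploy (id 10, level 2).
Iteration 3: rows with depends_on in {5,6,7,10} -> rollback (id 9, level 3).
Iteration 4: rows with depends_on in {9} -> sign (id 12, level 4).
Iteration 5: rows with depends_on in {12} -> parse (id 13, level 5).
Iteration 6: no rows with depends_on in {13}; recursion stops.
level values: 0, 1, 2, 2, 2, 2, 3, 4, 5; the maximum is 5.

5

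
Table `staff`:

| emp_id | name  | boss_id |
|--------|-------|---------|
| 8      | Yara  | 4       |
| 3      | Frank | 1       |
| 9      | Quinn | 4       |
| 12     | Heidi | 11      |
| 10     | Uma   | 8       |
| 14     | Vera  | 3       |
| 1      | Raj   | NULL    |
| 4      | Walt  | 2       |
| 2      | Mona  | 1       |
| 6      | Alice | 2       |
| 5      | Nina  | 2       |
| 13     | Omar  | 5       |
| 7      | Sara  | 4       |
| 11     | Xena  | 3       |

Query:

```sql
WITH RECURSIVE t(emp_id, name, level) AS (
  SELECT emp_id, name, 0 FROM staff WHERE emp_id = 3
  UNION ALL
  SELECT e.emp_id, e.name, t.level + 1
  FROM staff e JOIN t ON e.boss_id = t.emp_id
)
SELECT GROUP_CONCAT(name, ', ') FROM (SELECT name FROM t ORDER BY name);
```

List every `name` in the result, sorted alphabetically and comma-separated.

Frank, Heidi, Vera, Xena

Base: emp_id=3 (Frank) at level 0.
Iteration 1: rows with boss_id in {3} -> Xena (id 11, level 1), Vera (id 14, level 1).
Iteration 2: rows with boss_id in {11,14} -> Heidi (id 12, level 2).
Iteration 3: no rows with boss_id in {12}; recursion stops.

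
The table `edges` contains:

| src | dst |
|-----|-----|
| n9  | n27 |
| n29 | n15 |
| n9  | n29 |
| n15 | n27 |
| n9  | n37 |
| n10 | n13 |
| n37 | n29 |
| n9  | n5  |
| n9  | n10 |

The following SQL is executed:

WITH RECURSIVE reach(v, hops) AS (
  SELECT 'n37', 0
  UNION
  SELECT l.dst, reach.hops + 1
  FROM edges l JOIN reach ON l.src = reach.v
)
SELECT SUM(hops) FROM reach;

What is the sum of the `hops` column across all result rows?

Base: (n37, hops=0).
Iteration 1: edges from {n37} -> (n29, hops=1).
Iteration 2: edges from {n29} -> (n15, hops=2).
Iteration 3: edges from {n15} -> (n27, hops=3).
Iteration 4: no outgoing edges from {n27}; recursion stops.
SUM(hops) = 0 + 1 + 2 + 3 = 6.

6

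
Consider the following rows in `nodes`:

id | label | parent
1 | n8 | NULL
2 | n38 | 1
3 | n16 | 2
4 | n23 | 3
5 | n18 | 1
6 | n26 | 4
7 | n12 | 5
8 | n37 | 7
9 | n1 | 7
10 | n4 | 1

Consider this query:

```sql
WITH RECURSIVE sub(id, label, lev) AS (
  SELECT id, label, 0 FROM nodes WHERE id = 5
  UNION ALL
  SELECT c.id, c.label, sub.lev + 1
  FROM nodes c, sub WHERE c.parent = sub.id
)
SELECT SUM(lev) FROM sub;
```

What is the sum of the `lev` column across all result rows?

5

Base: id=5 (n18) at lev 0.
Iteration 1: rows with parent in {5} -> n12 (id 7, lev 1).
Iteration 2: rows with parent in {7} -> n37 (id 8, lev 2), n1 (id 9, lev 2).
Iteration 3: no rows with parent in {8,9}; recursion stops.
SUM(lev) = 0 + 1 + 2 + 2 = 5.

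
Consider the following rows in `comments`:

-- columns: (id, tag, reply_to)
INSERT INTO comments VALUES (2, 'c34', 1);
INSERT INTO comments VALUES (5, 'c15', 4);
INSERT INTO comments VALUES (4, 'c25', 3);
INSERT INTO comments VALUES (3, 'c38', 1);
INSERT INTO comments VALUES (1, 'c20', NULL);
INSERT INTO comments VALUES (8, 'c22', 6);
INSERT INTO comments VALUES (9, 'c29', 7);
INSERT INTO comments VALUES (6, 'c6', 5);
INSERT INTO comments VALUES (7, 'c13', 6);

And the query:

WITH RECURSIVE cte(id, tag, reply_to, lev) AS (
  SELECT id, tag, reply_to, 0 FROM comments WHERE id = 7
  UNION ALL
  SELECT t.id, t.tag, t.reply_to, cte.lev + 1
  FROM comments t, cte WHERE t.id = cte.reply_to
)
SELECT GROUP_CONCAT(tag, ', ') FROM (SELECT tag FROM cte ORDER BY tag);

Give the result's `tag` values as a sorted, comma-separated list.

c13, c15, c20, c25, c38, c6

Base: id=7 (c13), reply_to=6, lev 0.
Iteration 1: join on id=6 -> c6 (id 6, reply_to=5, lev 1).
Iteration 2: join on id=5 -> c15 (id 5, reply_to=4, lev 2).
Iteration 3: join on id=4 -> c25 (id 4, reply_to=3, lev 3).
Iteration 4: join on id=3 -> c38 (id 3, reply_to=1, lev 4).
Iteration 5: join on id=1 -> c20 (id 1, reply_to=NULL, lev 5).
Iteration 6: reply_to is NULL; no match; recursion stops.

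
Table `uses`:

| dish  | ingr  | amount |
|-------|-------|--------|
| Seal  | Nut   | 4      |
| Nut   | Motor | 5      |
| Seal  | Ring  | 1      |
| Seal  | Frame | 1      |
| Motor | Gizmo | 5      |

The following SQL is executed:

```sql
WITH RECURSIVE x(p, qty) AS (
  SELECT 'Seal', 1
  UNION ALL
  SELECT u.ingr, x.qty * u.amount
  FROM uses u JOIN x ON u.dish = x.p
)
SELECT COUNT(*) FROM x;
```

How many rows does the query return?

6

Base: (Seal, qty=1).
Iteration 1: components of {Seal} -> Frame = 1*1 = 1, Nut = 1*4 = 4, Ring = 1*1 = 1.
Iteration 2: components of {Frame,Nut,Ring} -> Motor = 4*5 = 20.
Iteration 3: components of {Motor} -> Gizmo = 20*5 = 100.
Iteration 4: no further components; recursion stops.
Total rows emitted: 6.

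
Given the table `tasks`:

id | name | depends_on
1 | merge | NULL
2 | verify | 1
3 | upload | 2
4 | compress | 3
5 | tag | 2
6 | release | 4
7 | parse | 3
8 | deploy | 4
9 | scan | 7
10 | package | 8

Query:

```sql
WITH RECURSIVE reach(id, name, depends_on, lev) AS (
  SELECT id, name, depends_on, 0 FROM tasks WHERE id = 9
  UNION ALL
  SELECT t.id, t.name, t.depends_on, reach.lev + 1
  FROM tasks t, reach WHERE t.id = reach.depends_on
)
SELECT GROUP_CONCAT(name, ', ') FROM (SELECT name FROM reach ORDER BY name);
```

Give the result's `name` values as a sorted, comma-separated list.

Base: id=9 (scan), depends_on=7, lev 0.
Iteration 1: join on id=7 -> parse (id 7, depends_on=3, lev 1).
Iteration 2: join on id=3 -> upload (id 3, depends_on=2, lev 2).
Iteration 3: join on id=2 -> verify (id 2, depends_on=1, lev 3).
Iteration 4: join on id=1 -> merge (id 1, depends_on=NULL, lev 4).
Iteration 5: depends_on is NULL; no match; recursion stops.

merge, parse, scan, upload, verify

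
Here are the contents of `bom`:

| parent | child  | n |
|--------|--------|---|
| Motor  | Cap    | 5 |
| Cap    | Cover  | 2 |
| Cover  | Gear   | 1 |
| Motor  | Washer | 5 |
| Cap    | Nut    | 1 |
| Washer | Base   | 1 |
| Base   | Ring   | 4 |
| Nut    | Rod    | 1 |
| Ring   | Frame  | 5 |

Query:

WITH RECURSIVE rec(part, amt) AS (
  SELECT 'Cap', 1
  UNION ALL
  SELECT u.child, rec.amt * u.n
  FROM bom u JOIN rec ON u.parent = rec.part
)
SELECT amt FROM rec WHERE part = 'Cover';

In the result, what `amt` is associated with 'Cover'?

Base: (Cap, amt=1).
Iteration 1: components of {Cap} -> Cover = 1*2 = 2, Nut = 1*1 = 1.
Iteration 2: components of {Cover,Nut} -> Gear = 2*1 = 2, Rod = 1*1 = 1.
Iteration 3: no further components; recursion stops.

2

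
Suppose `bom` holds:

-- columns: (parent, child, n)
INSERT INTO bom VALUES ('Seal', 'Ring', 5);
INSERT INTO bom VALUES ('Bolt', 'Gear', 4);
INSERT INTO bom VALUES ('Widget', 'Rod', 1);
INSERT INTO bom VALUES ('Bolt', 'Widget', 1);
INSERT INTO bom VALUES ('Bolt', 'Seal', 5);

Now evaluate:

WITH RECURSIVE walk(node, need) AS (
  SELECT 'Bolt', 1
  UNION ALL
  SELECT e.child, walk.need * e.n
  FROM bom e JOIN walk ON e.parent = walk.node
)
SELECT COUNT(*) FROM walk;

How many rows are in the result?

Base: (Bolt, need=1).
Iteration 1: components of {Bolt} -> Gear = 1*4 = 4, Seal = 1*5 = 5, Widget = 1*1 = 1.
Iteration 2: components of {Gear,Seal,Widget} -> Ring = 5*5 = 25, Rod = 1*1 = 1.
Iteration 3: no further components; recursion stops.
Total rows emitted: 6.

6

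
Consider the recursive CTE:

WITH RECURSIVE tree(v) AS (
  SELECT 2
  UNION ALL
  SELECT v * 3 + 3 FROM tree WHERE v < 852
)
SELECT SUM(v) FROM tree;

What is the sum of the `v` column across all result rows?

Base: v=2.
Iteration 1: 2 < 852 holds -> v = 2 * 3 + 3 = 9.
Iteration 2: 9 < 852 holds -> v = 9 * 3 + 3 = 30.
Iteration 3: 30 < 852 holds -> v = 30 * 3 + 3 = 93.
Iteration 4: 93 < 852 holds -> v = 93 * 3 + 3 = 282.
Iteration 5: 282 < 852 holds -> v = 282 * 3 + 3 = 849.
Iteration 6: 849 < 852 holds -> v = 849 * 3 + 3 = 2550.
Iteration 7: 2550 < 852 fails; recursion stops.
SUM(v) = 2 + 9 + 30 + 93 + 282 + 849 + 2550 = 3815.

3815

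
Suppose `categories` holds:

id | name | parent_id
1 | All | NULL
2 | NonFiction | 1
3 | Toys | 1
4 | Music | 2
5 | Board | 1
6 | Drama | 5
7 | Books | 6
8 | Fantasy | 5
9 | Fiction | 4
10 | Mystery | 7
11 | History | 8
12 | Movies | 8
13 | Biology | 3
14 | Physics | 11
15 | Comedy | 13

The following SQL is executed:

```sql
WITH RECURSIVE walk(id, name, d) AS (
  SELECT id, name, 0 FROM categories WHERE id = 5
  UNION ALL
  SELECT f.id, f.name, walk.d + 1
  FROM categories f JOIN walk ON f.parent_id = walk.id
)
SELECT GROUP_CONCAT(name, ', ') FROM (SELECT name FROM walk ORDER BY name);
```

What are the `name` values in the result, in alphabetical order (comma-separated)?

Board, Books, Drama, Fantasy, History, Movies, Mystery, Physics

Base: id=5 (Board) at d 0.
Iteration 1: rows with parent_id in {5} -> Drama (id 6, d 1), Fantasy (id 8, d 1).
Iteration 2: rows with parent_id in {6,8} -> Books (id 7, d 2), History (id 11, d 2), Movies (id 12, d 2).
Iteration 3: rows with parent_id in {7,11,12} -> Mystery (id 10, d 3), Physics (id 14, d 3).
Iteration 4: no rows with parent_id in {10,14}; recursion stops.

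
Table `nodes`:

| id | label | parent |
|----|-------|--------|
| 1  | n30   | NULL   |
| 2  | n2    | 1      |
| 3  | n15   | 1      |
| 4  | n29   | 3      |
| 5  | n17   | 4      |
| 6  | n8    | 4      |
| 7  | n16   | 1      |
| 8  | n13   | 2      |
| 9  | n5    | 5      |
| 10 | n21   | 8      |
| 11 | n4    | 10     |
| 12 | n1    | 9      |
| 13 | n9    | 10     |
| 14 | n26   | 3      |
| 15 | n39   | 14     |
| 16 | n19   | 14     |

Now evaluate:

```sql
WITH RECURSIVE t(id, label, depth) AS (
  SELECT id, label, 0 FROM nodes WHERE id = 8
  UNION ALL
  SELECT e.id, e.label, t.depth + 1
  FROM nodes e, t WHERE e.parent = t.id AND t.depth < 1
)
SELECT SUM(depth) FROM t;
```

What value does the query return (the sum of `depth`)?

Base: id=8 (n13) at depth 0.
Iteration 1: rows with parent in {8} -> n21 (id 10, depth 1).
Iteration 2: depth < 1 fails for all current rows; recursion stops.
SUM(depth) = 0 + 1 = 1.

1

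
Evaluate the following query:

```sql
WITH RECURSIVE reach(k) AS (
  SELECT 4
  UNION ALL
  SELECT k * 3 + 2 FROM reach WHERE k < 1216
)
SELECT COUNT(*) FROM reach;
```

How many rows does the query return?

Base: k=4.
Iteration 1: 4 < 1216 holds -> k = 4 * 3 + 2 = 14.
Iteration 2: 14 < 1216 holds -> k = 14 * 3 + 2 = 44.
Iteration 3: 44 < 1216 holds -> k = 44 * 3 + 2 = 134.
Iteration 4: 134 < 1216 holds -> k = 134 * 3 + 2 = 404.
Iteration 5: 404 < 1216 holds -> k = 404 * 3 + 2 = 1214.
Iteration 6: 1214 < 1216 holds -> k = 1214 * 3 + 2 = 3644.
Iteration 7: 3644 < 1216 fails; recursion stops.
Total rows emitted: 7.

7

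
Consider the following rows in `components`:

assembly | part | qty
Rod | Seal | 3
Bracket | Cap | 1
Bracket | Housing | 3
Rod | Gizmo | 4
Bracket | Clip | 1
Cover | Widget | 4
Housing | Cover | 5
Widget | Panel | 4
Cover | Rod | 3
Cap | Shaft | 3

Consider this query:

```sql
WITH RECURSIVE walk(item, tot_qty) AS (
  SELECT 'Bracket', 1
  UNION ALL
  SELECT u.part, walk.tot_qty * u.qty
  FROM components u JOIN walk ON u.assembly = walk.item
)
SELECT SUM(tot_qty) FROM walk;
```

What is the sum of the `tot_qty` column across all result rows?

684

Base: (Bracket, tot_qty=1).
Iteration 1: components of {Bracket} -> Cap = 1*1 = 1, Clip = 1*1 = 1, Housing = 1*3 = 3.
Iteration 2: components of {Cap,Clip,Housing} -> Cover = 3*5 = 15, Shaft = 1*3 = 3.
Iteration 3: components of {Cover,Shaft} -> Rod = 15*3 = 45, Widget = 15*4 = 60.
Iteration 4: components of {Rod,Widget} -> Gizmo = 45*4 = 180, Panel = 60*4 = 240, Seal = 45*3 = 135.
Iteration 5: no further components; recursion stops.
SUM(tot_qty) = 1 + 3 + 1 + 1 + 15 + 3 + 60 + 45 + 240 + 135 + 180 = 684.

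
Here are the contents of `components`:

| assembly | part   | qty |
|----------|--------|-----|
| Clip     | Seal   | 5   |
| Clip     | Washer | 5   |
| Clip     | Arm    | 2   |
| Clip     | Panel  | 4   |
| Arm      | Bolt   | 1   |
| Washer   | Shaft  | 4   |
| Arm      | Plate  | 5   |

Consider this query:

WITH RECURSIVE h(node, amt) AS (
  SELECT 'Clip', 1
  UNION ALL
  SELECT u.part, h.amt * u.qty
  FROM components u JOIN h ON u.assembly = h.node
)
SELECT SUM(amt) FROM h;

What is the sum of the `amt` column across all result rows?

49

Base: (Clip, amt=1).
Iteration 1: components of {Clip} -> Arm = 1*2 = 2, Panel = 1*4 = 4, Seal = 1*5 = 5, Washer = 1*5 = 5.
Iteration 2: components of {Arm,Panel,Seal,Washer} -> Bolt = 2*1 = 2, Plate = 2*5 = 10, Shaft = 5*4 = 20.
Iteration 3: no further components; recursion stops.
SUM(amt) = 1 + 5 + 5 + 2 + 4 + 20 + 2 + 10 = 49.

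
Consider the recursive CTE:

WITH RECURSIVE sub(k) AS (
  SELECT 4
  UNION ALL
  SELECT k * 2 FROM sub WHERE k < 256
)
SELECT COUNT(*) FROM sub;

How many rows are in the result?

Base: k=4.
Iteration 1: 4 < 256 holds -> k = 4 * 2 = 8.
Iteration 2: 8 < 256 holds -> k = 8 * 2 = 16.
Iteration 3: 16 < 256 holds -> k = 16 * 2 = 32.
Iteration 4: 32 < 256 holds -> k = 32 * 2 = 64.
Iteration 5: 64 < 256 holds -> k = 64 * 2 = 128.
Iteration 6: 128 < 256 holds -> k = 128 * 2 = 256.
Iteration 7: 256 < 256 fails; recursion stops.
Total rows emitted: 7.

7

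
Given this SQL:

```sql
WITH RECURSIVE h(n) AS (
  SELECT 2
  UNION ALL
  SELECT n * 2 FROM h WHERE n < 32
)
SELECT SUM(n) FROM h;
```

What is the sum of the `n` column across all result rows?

62

Base: n=2.
Iteration 1: 2 < 32 holds -> n = 2 * 2 = 4.
Iteration 2: 4 < 32 holds -> n = 4 * 2 = 8.
Iteration 3: 8 < 32 holds -> n = 8 * 2 = 16.
Iteration 4: 16 < 32 holds -> n = 16 * 2 = 32.
Iteration 5: 32 < 32 fails; recursion stops.
SUM(n) = 2 + 4 + 8 + 16 + 32 = 62.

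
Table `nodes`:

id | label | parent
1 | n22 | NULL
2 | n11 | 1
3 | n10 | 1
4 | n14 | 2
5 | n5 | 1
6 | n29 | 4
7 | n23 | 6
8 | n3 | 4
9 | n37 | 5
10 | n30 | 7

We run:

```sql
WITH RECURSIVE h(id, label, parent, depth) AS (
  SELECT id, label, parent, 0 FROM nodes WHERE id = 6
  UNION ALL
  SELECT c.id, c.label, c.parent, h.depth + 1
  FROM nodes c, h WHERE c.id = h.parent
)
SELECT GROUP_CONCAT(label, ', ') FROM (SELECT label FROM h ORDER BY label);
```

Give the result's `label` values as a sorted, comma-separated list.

Base: id=6 (n29), parent=4, depth 0.
Iteration 1: join on id=4 -> n14 (id 4, parent=2, depth 1).
Iteration 2: join on id=2 -> n11 (id 2, parent=1, depth 2).
Iteration 3: join on id=1 -> n22 (id 1, parent=NULL, depth 3).
Iteration 4: parent is NULL; no match; recursion stops.

n11, n14, n22, n29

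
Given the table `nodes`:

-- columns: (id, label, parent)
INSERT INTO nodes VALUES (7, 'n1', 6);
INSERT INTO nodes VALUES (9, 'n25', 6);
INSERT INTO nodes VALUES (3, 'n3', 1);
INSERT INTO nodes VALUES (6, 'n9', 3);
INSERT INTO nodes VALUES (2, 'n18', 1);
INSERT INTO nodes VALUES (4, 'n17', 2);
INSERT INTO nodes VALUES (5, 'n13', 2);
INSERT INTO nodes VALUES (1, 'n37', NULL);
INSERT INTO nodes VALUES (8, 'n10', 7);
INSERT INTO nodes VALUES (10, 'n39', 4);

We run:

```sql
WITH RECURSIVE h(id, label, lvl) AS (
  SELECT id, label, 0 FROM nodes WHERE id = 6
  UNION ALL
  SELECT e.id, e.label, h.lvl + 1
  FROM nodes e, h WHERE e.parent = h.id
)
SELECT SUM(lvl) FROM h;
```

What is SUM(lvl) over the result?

4

Base: id=6 (n9) at lvl 0.
Iteration 1: rows with parent in {6} -> n1 (id 7, lvl 1), n25 (id 9, lvl 1).
Iteration 2: rows with parent in {7,9} -> n10 (id 8, lvl 2).
Iteration 3: no rows with parent in {8}; recursion stops.
SUM(lvl) = 0 + 1 + 1 + 2 = 4.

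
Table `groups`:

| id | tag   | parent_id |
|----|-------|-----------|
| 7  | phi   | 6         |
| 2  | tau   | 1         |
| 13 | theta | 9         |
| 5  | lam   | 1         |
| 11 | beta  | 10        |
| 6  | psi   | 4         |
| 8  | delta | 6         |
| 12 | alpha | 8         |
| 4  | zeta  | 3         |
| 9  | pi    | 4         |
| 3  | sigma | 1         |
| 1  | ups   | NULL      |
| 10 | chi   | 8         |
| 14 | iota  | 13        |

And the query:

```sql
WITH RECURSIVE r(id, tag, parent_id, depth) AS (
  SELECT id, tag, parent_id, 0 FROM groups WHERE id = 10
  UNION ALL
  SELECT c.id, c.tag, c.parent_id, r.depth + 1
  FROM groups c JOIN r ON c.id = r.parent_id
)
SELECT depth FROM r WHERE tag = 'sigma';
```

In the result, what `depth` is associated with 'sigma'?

Base: id=10 (chi), parent_id=8, depth 0.
Iteration 1: join on id=8 -> delta (id 8, parent_id=6, depth 1).
Iteration 2: join on id=6 -> psi (id 6, parent_id=4, depth 2).
Iteration 3: join on id=4 -> zeta (id 4, parent_id=3, depth 3).
Iteration 4: join on id=3 -> sigma (id 3, parent_id=1, depth 4).
Iteration 5: join on id=1 -> ups (id 1, parent_id=NULL, depth 5).
Iteration 6: parent_id is NULL; no match; recursion stops.

4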